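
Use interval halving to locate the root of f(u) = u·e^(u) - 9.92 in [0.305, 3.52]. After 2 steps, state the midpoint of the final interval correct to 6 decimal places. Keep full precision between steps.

f(0.305000) = -9.506229, f(3.520000) = 109.001188 (opposite signs)
step 1: m = 1.912500, f(m) = 3.027611 > 0 → root in [0.305000, 1.912500]
step 2: m = 1.108750, f(m) = -6.559858 < 0 → root in [1.108750, 1.912500]
Midpoint of [1.108750, 1.912500] = 1.510625

1.510625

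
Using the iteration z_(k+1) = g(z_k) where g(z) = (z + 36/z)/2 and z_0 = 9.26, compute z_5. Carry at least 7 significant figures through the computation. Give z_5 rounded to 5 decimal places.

z_1 = g(9.260000) = 6.573844
z_2 = g(6.573844) = 6.025046
z_3 = g(6.025046) = 6.000052
z_4 = g(6.000052) = 6.000000
z_5 = g(6.000000) = 6.000000

6.00000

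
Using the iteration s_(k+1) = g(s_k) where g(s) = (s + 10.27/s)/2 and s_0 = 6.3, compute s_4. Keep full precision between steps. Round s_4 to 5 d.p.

3.20468

s_1 = g(6.300000) = 3.965079
s_2 = g(3.965079) = 3.277596
s_3 = g(3.277596) = 3.205495
s_4 = g(3.205495) = 3.204684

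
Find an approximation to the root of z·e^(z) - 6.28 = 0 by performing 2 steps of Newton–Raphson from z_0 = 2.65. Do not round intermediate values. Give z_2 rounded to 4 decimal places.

1.6405

f'(z) = (z + 1)·e^(z)
z_0 = 2.650000: f = 31.228202, f' = 51.662241 → z_1 = 2.650000 - (31.228202)/(51.662241) = 2.045531
z_1 = 2.045531: f = 9.538640, f' = 23.551907 → z_2 = 2.045531 - (9.538640)/(23.551907) = 1.640526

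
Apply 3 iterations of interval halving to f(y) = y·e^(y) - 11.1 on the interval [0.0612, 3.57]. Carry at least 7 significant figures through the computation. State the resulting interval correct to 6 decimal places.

f(0.061200) = -11.034938, f(3.570000) = 115.694238 (opposite signs)
step 1: m = 1.815600, f(m) = 0.056430 > 0 → root in [0.061200, 1.815600]
step 2: m = 0.938400, f(m) = -8.701554 < 0 → root in [0.938400, 1.815600]
step 3: m = 1.377000, f(m) = -5.642956 < 0 → root in [1.377000, 1.815600]

[1.377000, 1.815600]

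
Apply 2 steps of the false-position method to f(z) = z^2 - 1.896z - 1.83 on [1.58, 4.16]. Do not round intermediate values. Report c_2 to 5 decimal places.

f(1.580000) = -2.329280, f(4.160000) = 7.588240
step 1: c = 2.185952, f(c) = -1.196179 < 0 → new bracket [2.185952, 4.160000]
step 2: c = 2.454759, f(c) = -0.458381 < 0 → new bracket [2.454759, 4.160000]

2.45476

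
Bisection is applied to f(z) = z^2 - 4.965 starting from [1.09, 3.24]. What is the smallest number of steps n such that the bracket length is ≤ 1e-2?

8

Initial width b − a = 3.24 − 1.09 = 2.150000.
After n steps the width is (b−a)/2^n; need (b−a)/2^n ≤ 1e-2.
So n ≥ log₂(2.150000/1e-2) = log₂(215.0000) ≈ 7.7482.
Hence n = 8.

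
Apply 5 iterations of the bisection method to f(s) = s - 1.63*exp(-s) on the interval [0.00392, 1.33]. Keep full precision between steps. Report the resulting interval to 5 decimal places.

[0.74984, 0.79128]

f(0.003920) = -1.619703, f(1.330000) = 0.898902 (opposite signs)
step 1: m = 0.666960, f(m) = -0.169664 < 0 → root in [0.666960, 1.330000]
step 2: m = 0.998480, f(m) = 0.397924 > 0 → root in [0.666960, 0.998480]
step 3: m = 0.832720, f(m) = 0.123890 > 0 → root in [0.666960, 0.832720]
step 4: m = 0.749840, f(m) = -0.020241 < 0 → root in [0.749840, 0.832720]
step 5: m = 0.791280, f(m) = 0.052459 > 0 → root in [0.749840, 0.791280]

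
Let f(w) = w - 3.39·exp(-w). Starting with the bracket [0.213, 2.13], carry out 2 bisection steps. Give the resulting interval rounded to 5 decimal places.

[0.69225, 1.17150]

f(0.213000) = -2.526649, f(2.130000) = 1.727142 (opposite signs)
step 1: m = 1.171500, f(m) = 0.120933 > 0 → root in [0.213000, 1.171500]
step 2: m = 0.692250, f(m) = -1.004271 < 0 → root in [0.692250, 1.171500]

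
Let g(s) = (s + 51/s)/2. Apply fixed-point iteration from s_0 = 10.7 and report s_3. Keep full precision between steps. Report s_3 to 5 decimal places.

s_1 = g(10.700000) = 7.733178
s_2 = g(7.733178) = 7.164069
s_3 = g(7.164069) = 7.141464

7.14146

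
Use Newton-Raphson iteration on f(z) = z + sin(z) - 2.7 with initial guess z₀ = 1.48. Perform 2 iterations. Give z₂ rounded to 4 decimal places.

1.7093

f'(z) = 1 + cos(z)
z_0 = 1.480000: f = -0.224119, f' = 1.090672 → z_1 = 1.480000 - (-0.224119)/(1.090672) = 1.685487
z_1 = 1.685487: f = -0.021083, f' = 0.885560 → z_2 = 1.685487 - (-0.021083)/(0.885560) = 1.709294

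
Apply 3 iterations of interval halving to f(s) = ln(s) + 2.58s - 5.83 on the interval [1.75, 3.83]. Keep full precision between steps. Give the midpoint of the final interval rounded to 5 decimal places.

f(1.750000) = -0.755384, f(3.830000) = 5.394265 (opposite signs)
step 1: m = 2.790000, f(m) = 2.394242 > 0 → root in [1.750000, 2.790000]
step 2: m = 2.270000, f(m) = 0.846380 > 0 → root in [1.750000, 2.270000]
step 3: m = 2.010000, f(m) = 0.053935 > 0 → root in [1.750000, 2.010000]
Midpoint of [1.750000, 2.010000] = 1.880000

1.88000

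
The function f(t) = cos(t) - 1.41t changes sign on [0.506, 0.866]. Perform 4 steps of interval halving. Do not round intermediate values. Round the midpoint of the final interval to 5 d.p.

0.58475

f(0.506000) = 0.161230, f(0.866000) = -0.573181 (opposite signs)
step 1: m = 0.686000, f(m) = -0.193474 < 0 → root in [0.506000, 0.686000]
step 2: m = 0.596000, f(m) = -0.012772 < 0 → root in [0.506000, 0.596000]
step 3: m = 0.551000, f(m) = 0.075091 > 0 → root in [0.551000, 0.596000]
step 4: m = 0.573500, f(m) = 0.031372 > 0 → root in [0.573500, 0.596000]
Midpoint of [0.573500, 0.596000] = 0.584750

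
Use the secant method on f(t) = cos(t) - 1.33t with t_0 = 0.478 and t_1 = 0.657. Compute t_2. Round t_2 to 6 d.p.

f(t_0) = 0.252177, f(t_1) = -0.081982
t_2 = 0.657000 - (-0.081982)·(0.657000 - 0.478000)/(-0.081982 - (0.252177)) = 0.613084; f(t_2) = 0.002475

0.613084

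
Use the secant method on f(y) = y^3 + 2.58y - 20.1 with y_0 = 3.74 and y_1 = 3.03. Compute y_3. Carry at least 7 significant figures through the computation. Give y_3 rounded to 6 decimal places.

2.443529

Secant update: y_(k+1) = y_k − f(y_k)·(y_k − y_(k-1))/(f(y_k) − f(y_(k-1))).
f(y_0) = 41.862824, f(y_1) = 15.535527
y_2 = 3.030000 - (15.535527)·(3.030000 - 3.740000)/(15.535527 - (41.862824)) = 2.611035; f(y_2) = 4.437204
y_3 = 2.611035 - (4.437204)·(2.611035 - 3.030000)/(4.437204 - (15.535527)) = 2.443529; f(y_3) = 0.794206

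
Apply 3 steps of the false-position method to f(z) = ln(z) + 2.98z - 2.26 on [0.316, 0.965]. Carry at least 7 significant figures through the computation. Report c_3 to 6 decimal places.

False-position update: c = (a·f(b) − b·f(a))/(f(b) − f(a)); replace the endpoint whose sign matches f(c).
f(0.316000) = -2.470333, f(0.965000) = 0.580073
step 1: c = 0.841585, f(c) = 0.075453 > 0 → new bracket [0.316000, 0.841585]
step 2: c = 0.826007, f(c) = 0.010349 > 0 → new bracket [0.316000, 0.826007]
step 3: c = 0.823879, f(c) = 0.001429 > 0 → new bracket [0.316000, 0.823879]

0.823879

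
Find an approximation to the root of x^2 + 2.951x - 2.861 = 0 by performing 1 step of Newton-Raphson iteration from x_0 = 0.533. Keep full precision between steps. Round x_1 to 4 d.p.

f'(x) = 2x + 2.951
x_0 = 0.533000: f = -1.004028, f' = 4.017000 → x_1 = 0.533000 - (-1.004028)/(4.017000) = 0.782945

0.7829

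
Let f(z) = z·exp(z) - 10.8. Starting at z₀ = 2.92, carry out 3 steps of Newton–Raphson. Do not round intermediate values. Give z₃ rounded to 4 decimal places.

f'(z) = (z + 1)·exp(z)
z_0 = 2.920000: f = 43.340559, f' = 72.681847 → z_1 = 2.920000 - (43.340559)/(72.681847) = 2.323695
z_1 = 2.323695: f = 12.932689, f' = 33.946030 → z_2 = 2.323695 - (12.932689)/(33.946030) = 1.942717
z_2 = 1.942717: f = 2.755663, f' = 20.533346 → z_3 = 1.942717 - (2.755663)/(20.533346) = 1.808513

1.8085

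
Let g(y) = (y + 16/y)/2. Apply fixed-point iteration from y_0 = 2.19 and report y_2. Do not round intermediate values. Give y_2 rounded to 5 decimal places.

y_1 = g(2.190000) = 4.747968
y_2 = g(4.747968) = 4.058915

4.05892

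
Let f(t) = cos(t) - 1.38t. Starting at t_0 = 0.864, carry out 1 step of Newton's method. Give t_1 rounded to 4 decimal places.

Newton update: t ← t − f(t)/f'(t).
f'(t) = -sin(t) - 1.38
t_0 = 0.864000: f = -0.542919, f' = -2.140446 → t_1 = 0.864000 - (-0.542919)/(-2.140446) = 0.610352

0.6104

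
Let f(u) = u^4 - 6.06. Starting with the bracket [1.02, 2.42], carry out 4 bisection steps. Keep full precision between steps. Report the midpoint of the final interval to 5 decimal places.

f(1.020000) = -4.977568, f(2.420000) = 28.237421 (opposite signs)
step 1: m = 1.720000, f(m) = 2.692131 > 0 → root in [1.020000, 1.720000]
step 2: m = 1.370000, f(m) = -2.537246 < 0 → root in [1.370000, 1.720000]
step 3: m = 1.545000, f(m) = -0.362112 < 0 → root in [1.545000, 1.720000]
step 4: m = 1.632500, f(m) = 1.042525 > 0 → root in [1.545000, 1.632500]
Midpoint of [1.545000, 1.632500] = 1.588750

1.58875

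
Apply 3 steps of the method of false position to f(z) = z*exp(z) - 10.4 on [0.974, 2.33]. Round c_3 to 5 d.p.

False-position update: c = (a·f(b) − b·f(a))/(f(b) − f(a)); replace the endpoint whose sign matches f(c).
f(0.974000) = -7.820344, f(2.330000) = 13.547604
step 1: c = 1.470275, f(c) = -4.003665 < 0 → new bracket [1.470275, 2.330000]
step 2: c = 1.666389, f(c) = -1.579764 < 0 → new bracket [1.666389, 2.330000]
step 3: c = 1.735691, f(c) = -0.553694 < 0 → new bracket [1.735691, 2.330000]

1.73569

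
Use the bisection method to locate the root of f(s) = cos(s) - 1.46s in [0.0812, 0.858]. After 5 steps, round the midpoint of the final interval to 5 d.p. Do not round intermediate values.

f(0.081200) = 0.878153, f(0.858000) = -0.598728 (opposite signs)
step 1: m = 0.469600, f(m) = 0.206133 > 0 → root in [0.469600, 0.858000]
step 2: m = 0.663800, f(m) = -0.181491 < 0 → root in [0.469600, 0.663800]
step 3: m = 0.566700, f(m) = 0.016295 > 0 → root in [0.566700, 0.663800]
step 4: m = 0.615250, f(m) = -0.081636 < 0 → root in [0.566700, 0.615250]
step 5: m = 0.590975, f(m) = -0.032426 < 0 → root in [0.566700, 0.590975]
Midpoint of [0.566700, 0.590975] = 0.578838

0.57884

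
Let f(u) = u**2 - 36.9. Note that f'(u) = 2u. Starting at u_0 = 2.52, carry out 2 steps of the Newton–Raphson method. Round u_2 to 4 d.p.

u_0 = 2.520000: f = -30.549600, f' = 5.040000 → u_1 = 2.520000 - (-30.549600)/(5.040000) = 8.581429
u_1 = 8.581429: f = 36.740916, f' = 17.162857 → u_2 = 8.581429 - (36.740916)/(17.162857) = 6.440706

6.4407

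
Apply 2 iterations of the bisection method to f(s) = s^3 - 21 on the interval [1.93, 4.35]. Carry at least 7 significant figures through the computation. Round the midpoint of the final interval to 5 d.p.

2.83750

f(1.930000) = -13.810943, f(4.350000) = 61.312875 (opposite signs)
step 1: m = 3.140000, f(m) = 9.959144 > 0 → root in [1.930000, 3.140000]
step 2: m = 2.535000, f(m) = -4.709520 < 0 → root in [2.535000, 3.140000]
Midpoint of [2.535000, 3.140000] = 2.837500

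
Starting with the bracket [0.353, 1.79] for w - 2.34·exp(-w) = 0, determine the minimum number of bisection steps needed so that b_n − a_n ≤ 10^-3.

Initial width b − a = 1.79 − 0.353 = 1.437000.
After n steps the width is (b−a)/2^n; need (b−a)/2^n ≤ 10^-3.
So n ≥ log₂(1.437000/10^-3) = log₂(1437.0000) ≈ 10.4888.
Hence n = 11.

11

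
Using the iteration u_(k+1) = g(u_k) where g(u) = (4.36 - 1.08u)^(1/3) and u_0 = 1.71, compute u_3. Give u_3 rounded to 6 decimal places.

1.413034

u_1 = g(1.710000) = 1.359593
u_2 = g(1.359593) = 1.424671
u_3 = g(1.424671) = 1.413034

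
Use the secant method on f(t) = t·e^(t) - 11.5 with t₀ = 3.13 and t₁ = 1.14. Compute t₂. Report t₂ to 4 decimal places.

1.3721

Secant update: t_(k+1) = t_k − f(t_k)·(t_k − t_(k-1))/(f(t_k) − f(t_(k-1))).
f(t_0) = 60.095556, f(t_1) = -7.935484
t_2 = 1.140000 - (-7.935484)·(1.140000 - 3.130000)/(-7.935484 - (60.095556)) = 1.372124; f(t_2) = -6.088733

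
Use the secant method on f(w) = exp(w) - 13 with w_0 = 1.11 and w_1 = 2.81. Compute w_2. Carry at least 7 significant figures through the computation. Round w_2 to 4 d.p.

f(w_0) = -9.965642, f(w_1) = 3.609918
w_2 = 2.810000 - (3.609918)·(2.810000 - 1.110000)/(3.609918 - (-9.965642)) = 2.357948; f(w_2) = -2.430760

2.3579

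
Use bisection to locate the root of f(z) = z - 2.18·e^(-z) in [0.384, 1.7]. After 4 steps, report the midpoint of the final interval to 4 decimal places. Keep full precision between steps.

0.9186

f(0.384000) = -1.100867, f(1.700000) = 1.301750 (opposite signs)
step 1: m = 1.042000, f(m) = 0.273008 > 0 → root in [0.384000, 1.042000]
step 2: m = 0.713000, f(m) = -0.355574 < 0 → root in [0.713000, 1.042000]
step 3: m = 0.877500, f(m) = -0.028990 < 0 → root in [0.877500, 1.042000]
step 4: m = 0.959750, f(m) = 0.124835 > 0 → root in [0.877500, 0.959750]
Midpoint of [0.877500, 0.959750] = 0.918625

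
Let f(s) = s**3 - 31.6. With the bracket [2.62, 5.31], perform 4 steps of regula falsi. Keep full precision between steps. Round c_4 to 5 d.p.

3.13534

False-position update: c = (a·f(b) − b·f(a))/(f(b) − f(a)); replace the endpoint whose sign matches f(c).
f(2.620000) = -13.615272, f(5.310000) = 118.121291
step 1: c = 2.898018, f(c) = -7.260982 < 0 → new bracket [2.898018, 5.310000]
step 2: c = 3.037697, f(c) = -3.569329 < 0 → new bracket [3.037697, 5.310000]
step 3: c = 3.104347, f(c) = -1.683511 < 0 → new bracket [3.104347, 5.310000]
step 4: c = 3.135341, f(c) = -0.778467 < 0 → new bracket [3.135341, 5.310000]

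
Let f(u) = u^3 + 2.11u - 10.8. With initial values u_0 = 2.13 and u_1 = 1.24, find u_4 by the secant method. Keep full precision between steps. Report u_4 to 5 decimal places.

1.89385

f(u_0) = 3.357897, f(u_1) = -6.276976
u_2 = 1.240000 - (-6.276976)·(1.240000 - 2.130000)/(-6.276976 - (3.357897)) = 1.819822; f(u_2) = -0.933380
u_3 = 1.819822 - (-0.933380)·(1.819822 - 1.240000)/(-0.933380 - (-6.276976)) = 1.921101; f(u_3) = 0.343590
u_4 = 1.921101 - (0.343590)·(1.921101 - 1.819822)/(0.343590 - (-0.933380)) = 1.893850; f(u_4) = -0.011367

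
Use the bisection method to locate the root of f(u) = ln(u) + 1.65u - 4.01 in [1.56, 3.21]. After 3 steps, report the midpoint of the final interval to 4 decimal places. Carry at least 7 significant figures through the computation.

2.0756

f(1.560000) = -0.991314, f(3.210000) = 2.452771 (opposite signs)
step 1: m = 2.385000, f(m) = 0.794449 > 0 → root in [1.560000, 2.385000]
step 2: m = 1.972500, f(m) = -0.076073 < 0 → root in [1.972500, 2.385000]
step 3: m = 2.178750, f(m) = 0.363689 > 0 → root in [1.972500, 2.178750]
Midpoint of [1.972500, 2.178750] = 2.075625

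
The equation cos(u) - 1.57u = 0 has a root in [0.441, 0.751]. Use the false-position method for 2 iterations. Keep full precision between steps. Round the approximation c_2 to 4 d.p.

0.5446

f(0.441000) = 0.211955, f(0.751000) = -0.448063
step 1: c = 0.540552, f(c) = 0.008758 > 0 → new bracket [0.540552, 0.751000]
step 2: c = 0.544587, f(c) = 0.000340 > 0 → new bracket [0.544587, 0.751000]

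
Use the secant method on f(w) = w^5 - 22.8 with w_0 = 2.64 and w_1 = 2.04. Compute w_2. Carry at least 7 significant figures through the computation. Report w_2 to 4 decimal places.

f(w_0) = 105.438856, f(w_1) = 12.530586
w_2 = 2.040000 - (12.530586)·(2.040000 - 2.640000)/(12.530586 - (105.438856)) = 1.959078; f(w_2) = 6.057473

1.9591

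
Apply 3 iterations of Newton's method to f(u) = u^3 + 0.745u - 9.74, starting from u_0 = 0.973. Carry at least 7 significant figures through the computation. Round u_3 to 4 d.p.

f'(u) = 3u^2 + 0.745
u_0 = 0.973000: f = -8.093948, f' = 3.585187 → u_1 = 0.973000 - (-8.093948)/(3.585187) = 3.230608
u_1 = 3.230608: f = 26.384111, f' = 32.055489 → u_2 = 3.230608 - (26.384111)/(32.055489) = 2.407532
u_2 = 2.407532: f = 6.008173, f' = 18.133631 → u_3 = 2.407532 - (6.008173)/(18.133631) = 2.076204

2.0762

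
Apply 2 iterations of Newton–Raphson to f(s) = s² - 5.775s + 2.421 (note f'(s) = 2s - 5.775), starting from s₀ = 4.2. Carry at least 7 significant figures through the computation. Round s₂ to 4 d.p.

s_0 = 4.200000: f = -4.194000, f' = 2.625000 → s_1 = 4.200000 - (-4.194000)/(2.625000) = 5.797714
s_1 = 5.797714: f = 2.552691, f' = 5.820429 → s_2 = 5.797714 - (2.552691)/(5.820429) = 5.359140

5.3591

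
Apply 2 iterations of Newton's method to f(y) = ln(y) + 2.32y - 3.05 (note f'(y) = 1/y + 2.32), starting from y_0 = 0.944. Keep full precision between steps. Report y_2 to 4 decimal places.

1.2266

y_0 = 0.944000: f = -0.917549, f' = 3.379322 → y_1 = 0.944000 - (-0.917549)/(3.379322) = 1.215519
y_1 = 1.215519: f = -0.034826, f' = 3.142694 → y_2 = 1.215519 - (-0.034826)/(3.142694) = 1.226600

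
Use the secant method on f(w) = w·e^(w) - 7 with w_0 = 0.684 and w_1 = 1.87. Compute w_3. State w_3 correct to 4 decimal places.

1.4739

Secant update: w_(k+1) = w_k − f(w_k)·(w_k − w_(k-1))/(f(w_k) − f(w_(k-1))).
f(w_0) = -5.644456, f(w_1) = 5.133114
w_2 = 1.870000 - (5.133114)·(1.870000 - 0.684000)/(5.133114 - (-5.644456)) = 1.305135; f(w_2) = -2.186419
w_3 = 1.305135 - (-2.186419)·(1.305135 - 1.870000)/(-2.186419 - (5.133114)) = 1.473866; f(w_3) = -0.564982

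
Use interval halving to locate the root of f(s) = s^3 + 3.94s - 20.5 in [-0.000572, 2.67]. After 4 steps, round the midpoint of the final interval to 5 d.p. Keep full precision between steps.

2.25272

f(-0.000572) = -20.502254, f(2.670000) = 9.053963 (opposite signs)
step 1: m = 1.334714, f(m) = -12.863485 < 0 → root in [1.334714, 2.670000]
step 2: m = 2.002357, f(m) = -4.582396 < 0 → root in [2.002357, 2.670000]
step 3: m = 2.336178, f(m) = 1.454775 > 0 → root in [2.002357, 2.336178]
step 4: m = 2.169268, f(m) = -1.745113 < 0 → root in [2.169268, 2.336178]
Midpoint of [2.169268, 2.336178] = 2.252723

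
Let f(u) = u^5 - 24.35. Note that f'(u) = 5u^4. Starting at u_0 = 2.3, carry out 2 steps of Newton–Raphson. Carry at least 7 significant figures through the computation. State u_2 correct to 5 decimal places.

Newton update: u ← u − f(u)/f'(u).
u_0 = 2.300000: f = 40.013430, f' = 139.920500 → u_1 = 2.300000 - (40.013430)/(139.920500) = 2.014027
u_1 = 2.014027: f = 8.788044, f' = 82.268106 → u_2 = 2.014027 - (8.788044)/(82.268106) = 1.907205

1.90721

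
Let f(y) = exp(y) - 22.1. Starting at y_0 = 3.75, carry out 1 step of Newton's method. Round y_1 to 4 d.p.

3.2697

f'(y) = exp(y)
y_0 = 3.750000: f = 20.421082, f' = 42.521082 → y_1 = 3.750000 - (20.421082)/(42.521082) = 3.269742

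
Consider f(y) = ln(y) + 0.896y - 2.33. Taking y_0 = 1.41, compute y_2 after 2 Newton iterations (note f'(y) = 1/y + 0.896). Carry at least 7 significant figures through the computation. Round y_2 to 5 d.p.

Newton update: y ← y − f(y)/f'(y).
y_0 = 1.410000: f = -0.723050, f' = 1.605220 → y_1 = 1.410000 - (-0.723050)/(1.605220) = 1.860437
y_1 = 1.860437: f = -0.042237, f' = 1.433508 → y_2 = 1.860437 - (-0.042237)/(1.433508) = 1.889901

1.88990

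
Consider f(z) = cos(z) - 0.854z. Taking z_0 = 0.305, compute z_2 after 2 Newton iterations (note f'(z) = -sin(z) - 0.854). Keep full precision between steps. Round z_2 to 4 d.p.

Newton update: z ← z − f(z)/f'(z).
z_0 = 0.305000: f = 0.693377, f' = -1.154293 → z_1 = 0.305000 - (0.693377)/(-1.154293) = 0.905694
z_1 = 0.905694: f = -0.156323, f' = -1.640854 → z_2 = 0.905694 - (-0.156323)/(-1.640854) = 0.810425

0.8104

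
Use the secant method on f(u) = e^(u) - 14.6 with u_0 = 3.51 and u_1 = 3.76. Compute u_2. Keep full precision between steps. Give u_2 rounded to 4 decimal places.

f(u_0) = 18.848268, f(u_1) = 28.348426
u_2 = 3.760000 - (28.348426)·(3.760000 - 3.510000)/(28.348426 - (18.848268)) = 3.014001; f(u_2) = 5.768737

3.0140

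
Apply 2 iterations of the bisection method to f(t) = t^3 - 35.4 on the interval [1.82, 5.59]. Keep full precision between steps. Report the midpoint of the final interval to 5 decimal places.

f(1.820000) = -29.371432, f(5.590000) = 139.276879 (opposite signs)
step 1: m = 3.705000, f(m) = 15.458628 > 0 → root in [1.820000, 3.705000]
step 2: m = 2.762500, f(m) = -14.318240 < 0 → root in [2.762500, 3.705000]
Midpoint of [2.762500, 3.705000] = 3.233750

3.23375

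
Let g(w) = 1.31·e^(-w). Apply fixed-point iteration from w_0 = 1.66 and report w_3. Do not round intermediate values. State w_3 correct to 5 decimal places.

0.47183

w_1 = g(1.660000) = 0.249082
w_2 = g(0.249082) = 1.021166
w_3 = g(1.021166) = 0.471829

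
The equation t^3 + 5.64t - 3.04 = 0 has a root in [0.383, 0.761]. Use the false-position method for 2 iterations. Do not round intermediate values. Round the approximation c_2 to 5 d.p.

0.51430

f(0.383000) = -0.823698, f(0.761000) = 1.692751
step 1: c = 0.506729, f(c) = -0.051933 < 0 → new bracket [0.506729, 0.761000]
step 2: c = 0.514298, f(c) = -0.003327 < 0 → new bracket [0.514298, 0.761000]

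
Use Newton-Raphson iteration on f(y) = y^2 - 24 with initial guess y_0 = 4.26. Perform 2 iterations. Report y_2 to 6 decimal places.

Newton update: y ← y − f(y)/f'(y).
f'(y) = 2y
y_0 = 4.260000: f = -5.852400, f' = 8.520000 → y_1 = 4.260000 - (-5.852400)/(8.520000) = 4.946901
y_1 = 4.946901: f = 0.471834, f' = 9.893803 → y_2 = 4.946901 - (0.471834)/(9.893803) = 4.899212

4.899212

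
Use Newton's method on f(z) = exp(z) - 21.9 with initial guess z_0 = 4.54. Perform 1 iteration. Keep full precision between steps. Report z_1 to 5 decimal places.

f'(z) = exp(z)
z_0 = 4.540000: f = 71.790800, f' = 93.690800 → z_1 = 4.540000 - (71.790800)/(93.690800) = 3.773748

3.77375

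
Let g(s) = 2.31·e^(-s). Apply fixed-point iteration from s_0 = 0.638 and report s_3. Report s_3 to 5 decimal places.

1.16835

s_1 = g(0.638000) = 1.220484
s_2 = g(1.220484) = 0.681652
s_3 = g(0.681652) = 1.168354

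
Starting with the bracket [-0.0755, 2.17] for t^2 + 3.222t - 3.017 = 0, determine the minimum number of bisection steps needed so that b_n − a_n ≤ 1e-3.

Initial width b − a = 2.17 − -0.0755 = 2.245500.
After n steps the width is (b−a)/2^n; need (b−a)/2^n ≤ 1e-3.
So n ≥ log₂(2.245500/1e-3) = log₂(2245.5000) ≈ 11.1328.
Hence n = 12.

12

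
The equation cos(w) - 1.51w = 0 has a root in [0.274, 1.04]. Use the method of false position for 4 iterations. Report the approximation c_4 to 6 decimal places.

0.560797

False-position update: c = (a·f(b) − b·f(a))/(f(b) − f(a)); replace the endpoint whose sign matches f(c).
f(0.274000) = 0.548956, f(1.040000) = -1.064180
step 1: c = 0.534673, f(c) = 0.053080 > 0 → new bracket [0.534673, 1.040000]
step 2: c = 0.558680, f(c) = 0.004348 > 0 → new bracket [0.558680, 1.040000]
step 3: c = 0.560639, f(c) = 0.000351 > 0 → new bracket [0.560639, 1.040000]
step 4: c = 0.560797, f(c) = 0.000028 > 0 → new bracket [0.560797, 1.040000]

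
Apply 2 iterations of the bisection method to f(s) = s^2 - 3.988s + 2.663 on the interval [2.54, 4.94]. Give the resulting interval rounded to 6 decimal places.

f(2.540000) = -1.014920, f(4.940000) = 7.365880 (opposite signs)
step 1: m = 3.740000, f(m) = 1.735480 > 0 → root in [2.540000, 3.740000]
step 2: m = 3.140000, f(m) = 0.000280 > 0 → root in [2.540000, 3.140000]

[2.540000, 3.140000]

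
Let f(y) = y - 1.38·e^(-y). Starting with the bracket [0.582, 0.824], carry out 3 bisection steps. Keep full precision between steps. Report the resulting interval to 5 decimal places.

f(0.582000) = -0.189116, f(0.824000) = 0.218631 (opposite signs)
step 1: m = 0.703000, f(m) = 0.019765 > 0 → root in [0.582000, 0.703000]
step 2: m = 0.642500, f(m) = -0.083347 < 0 → root in [0.642500, 0.703000]
step 3: m = 0.672750, f(m) = -0.031469 < 0 → root in [0.672750, 0.703000]

[0.67275, 0.70300]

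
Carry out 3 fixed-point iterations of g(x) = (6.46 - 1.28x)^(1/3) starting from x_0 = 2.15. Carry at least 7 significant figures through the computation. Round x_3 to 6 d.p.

x_1 = g(2.150000) = 1.547794
x_2 = g(1.547794) = 1.648370
x_3 = g(1.648370) = 1.632423

1.632423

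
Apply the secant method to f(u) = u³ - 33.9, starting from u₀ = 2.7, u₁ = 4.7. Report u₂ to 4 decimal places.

f(u_0) = -14.217000, f(u_1) = 69.923000
u_2 = 4.700000 - (69.923000)·(4.700000 - 2.700000)/(69.923000 - (-14.217000)) = 3.037937; f(u_2) = -5.862700

3.0379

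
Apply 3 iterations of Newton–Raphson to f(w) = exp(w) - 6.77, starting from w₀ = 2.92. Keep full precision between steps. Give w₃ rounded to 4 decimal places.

1.9144

Newton update: w ← w − f(w)/f'(w).
f'(w) = exp(w)
w_0 = 2.920000: f = 11.771287, f' = 18.541287 → w_1 = 2.920000 - (11.771287)/(18.541287) = 2.285131
w_1 = 2.285131: f = 3.056974, f' = 9.826974 → w_2 = 2.285131 - (3.056974)/(9.826974) = 1.974051
w_2 = 1.974051: f = 0.429785, f' = 7.199785 → w_3 = 1.974051 - (0.429785)/(7.199785) = 1.914357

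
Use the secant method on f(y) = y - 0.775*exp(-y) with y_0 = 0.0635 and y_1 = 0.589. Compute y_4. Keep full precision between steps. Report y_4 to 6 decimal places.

0.479701

Secant update: y_(k+1) = y_k − f(y_k)·(y_k − y_(k-1))/(f(y_k) − f(y_(k-1))).
f(y_0) = -0.663817, f(y_1) = 0.158967
y_2 = 0.589000 - (0.158967)·(0.589000 - 0.063500)/(0.158967 - (-0.663817)) = 0.487470; f(y_2) = 0.011482
y_3 = 0.487470 - (0.011482)·(0.487470 - 0.589000)/(0.011482 - (0.158967)) = 0.479566; f(y_3) = -0.000200
y_4 = 0.479566 - (-0.000200)·(0.479566 - 0.487470)/(-0.000200 - (0.011482)) = 0.479701; f(y_4) = 0.000000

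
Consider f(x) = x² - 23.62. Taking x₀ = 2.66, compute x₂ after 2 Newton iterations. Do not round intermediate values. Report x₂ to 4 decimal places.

Newton update: x ← x − f(x)/f'(x).
f'(x) = 2x
x_0 = 2.660000: f = -16.544400, f' = 5.320000 → x_1 = 2.660000 - (-16.544400)/(5.320000) = 5.769850
x_1 = 5.769850: f = 9.671165, f' = 11.539699 → x_2 = 5.769850 - (9.671165)/(11.539699) = 4.931772

4.9318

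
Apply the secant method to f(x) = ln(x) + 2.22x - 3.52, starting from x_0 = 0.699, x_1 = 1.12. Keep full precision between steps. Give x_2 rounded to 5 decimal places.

Secant update: x_(k+1) = x_k − f(x_k)·(x_k − x_(k-1))/(f(x_k) − f(x_(k-1))).
f(x_0) = -2.326325, f(x_1) = -0.920271
x_2 = 1.120000 - (-0.920271)·(1.120000 - 0.699000)/(-0.920271 - (-2.326325)) = 1.395547; f(x_2) = -0.088598

1.39555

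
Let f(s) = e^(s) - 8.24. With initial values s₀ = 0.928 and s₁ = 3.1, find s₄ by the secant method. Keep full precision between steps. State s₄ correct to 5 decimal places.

2.18525

f(s_0) = -5.710555, f(s_1) = 13.957951
s_2 = 3.100000 - (13.957951)·(3.100000 - 0.928000)/(13.957951 - (-5.710555)) = 1.558619; f(s_2) = -3.487748
s_3 = 1.558619 - (-3.487748)·(1.558619 - 3.100000)/(-3.487748 - (13.957951)) = 1.866772; f(s_3) = -1.772615
s_4 = 1.866772 - (-1.772615)·(1.866772 - 1.558619)/(-1.772615 - (-3.487748)) = 2.185253; f(s_4) = 0.652896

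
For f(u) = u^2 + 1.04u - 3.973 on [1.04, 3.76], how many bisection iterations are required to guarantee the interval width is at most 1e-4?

15

Initial width b − a = 3.76 − 1.04 = 2.720000.
After n steps the width is (b−a)/2^n; need (b−a)/2^n ≤ 1e-4.
So n ≥ log₂(2.720000/1e-4) = log₂(27200.0000) ≈ 14.7313.
Hence n = 15.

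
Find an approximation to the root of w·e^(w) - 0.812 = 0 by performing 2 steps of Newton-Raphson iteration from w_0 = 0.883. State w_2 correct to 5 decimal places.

Newton update: w ← w − f(w)/f'(w).
f'(w) = (w + 1)·e^(w)
w_0 = 0.883000: f = 1.323221, f' = 4.553364 → w_1 = 0.883000 - (1.323221)/(4.553364) = 0.592397
w_1 = 0.592397: f = 0.259242, f' = 2.879560 → w_2 = 0.592397 - (0.259242)/(2.879560) = 0.502369

0.50237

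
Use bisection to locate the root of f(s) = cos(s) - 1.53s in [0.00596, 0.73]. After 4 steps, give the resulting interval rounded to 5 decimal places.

[0.54899, 0.59424]

f(0.005960) = 0.990863, f(0.730000) = -0.371726 (opposite signs)
step 1: m = 0.367980, f(m) = 0.370047 > 0 → root in [0.367980, 0.730000]
step 2: m = 0.548990, f(m) = 0.013097 > 0 → root in [0.548990, 0.730000]
step 3: m = 0.639495, f(m) = -0.176030 < 0 → root in [0.548990, 0.639495]
step 4: m = 0.594243, f(m) = -0.080618 < 0 → root in [0.548990, 0.594243]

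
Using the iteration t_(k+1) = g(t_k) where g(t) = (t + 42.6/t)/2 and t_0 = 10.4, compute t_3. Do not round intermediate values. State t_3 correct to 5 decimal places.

t_1 = g(10.400000) = 7.248077
t_2 = g(7.248077) = 6.562749
t_3 = g(6.562749) = 6.526966

6.52697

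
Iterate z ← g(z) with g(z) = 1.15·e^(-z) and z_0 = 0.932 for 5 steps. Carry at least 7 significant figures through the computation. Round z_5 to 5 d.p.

0.59369

z_1 = g(0.932000) = 0.452830
z_2 = g(0.452830) = 0.731200
z_3 = g(0.731200) = 0.553531
z_4 = g(0.553531) = 0.661154
z_5 = g(0.661154) = 0.593694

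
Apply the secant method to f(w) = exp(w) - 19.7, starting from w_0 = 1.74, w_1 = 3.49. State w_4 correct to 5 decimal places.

f(w_0) = -14.002657, f(w_1) = 13.085948
w_2 = 3.490000 - (13.085948)·(3.490000 - 1.740000)/(13.085948 - (-14.002657)) = 2.644611; f(w_2) = -5.622033
w_3 = 2.644611 - (-5.622033)·(2.644611 - 3.490000)/(-5.622033 - (13.085948)) = 2.898663; f(w_3) = -1.550133
w_4 = 2.898663 - (-1.550133)·(2.898663 - 2.644611)/(-1.550133 - (-5.622033)) = 2.995378; f(w_4) = 0.292925

2.99538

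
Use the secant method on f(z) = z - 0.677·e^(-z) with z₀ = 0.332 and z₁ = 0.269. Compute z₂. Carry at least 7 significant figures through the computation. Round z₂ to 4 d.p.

0.4344

f(z_0) = -0.153739, f(z_1) = -0.248325
z_2 = 0.269000 - (-0.248325)·(0.269000 - 0.332000)/(-0.248325 - (-0.153739)) = 0.434399; f(z_2) = -0.004062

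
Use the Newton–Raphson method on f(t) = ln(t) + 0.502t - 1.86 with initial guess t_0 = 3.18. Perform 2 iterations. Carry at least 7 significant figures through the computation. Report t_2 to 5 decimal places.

f'(t) = 1/t + 0.502
t_0 = 3.180000: f = 0.893241, f' = 0.816465 → t_1 = 3.180000 - (0.893241)/(0.816465) = 2.085966
t_1 = 2.085966: f = -0.077613, f' = 0.981394 → t_2 = 2.085966 - (-0.077613)/(0.981394) = 2.165050

2.16505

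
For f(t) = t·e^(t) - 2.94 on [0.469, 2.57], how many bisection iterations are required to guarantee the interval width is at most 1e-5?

18

Initial width b − a = 2.57 − 0.469 = 2.101000.
After n steps the width is (b−a)/2^n; need (b−a)/2^n ≤ 1e-5.
So n ≥ log₂(2.101000/1e-5) = log₂(210100.0000) ≈ 17.6807.
Hence n = 18.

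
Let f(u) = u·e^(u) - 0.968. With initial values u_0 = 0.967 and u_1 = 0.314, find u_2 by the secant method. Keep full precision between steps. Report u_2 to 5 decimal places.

0.48028

f(u_0) = 1.575251, f(u_1) = -0.538169
u_2 = 0.314000 - (-0.538169)·(0.314000 - 0.967000)/(-0.538169 - (1.575251)) = 0.480282; f(u_2) = -0.191609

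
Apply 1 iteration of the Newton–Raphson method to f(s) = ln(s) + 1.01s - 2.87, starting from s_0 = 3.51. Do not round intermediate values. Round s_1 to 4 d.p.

2.0190

Newton update: s ← s − f(s)/f'(s).
f'(s) = 1/s + 1.01
s_0 = 3.510000: f = 1.930716, f' = 1.294900 → s_1 = 3.510000 - (1.930716)/(1.294900) = 2.018985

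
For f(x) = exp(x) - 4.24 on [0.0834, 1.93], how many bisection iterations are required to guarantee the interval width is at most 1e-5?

18

Initial width b − a = 1.93 − 0.0834 = 1.846600.
After n steps the width is (b−a)/2^n; need (b−a)/2^n ≤ 1e-5.
So n ≥ log₂(1.846600/1e-5) = log₂(184660.0000) ≈ 17.4945.
Hence n = 18.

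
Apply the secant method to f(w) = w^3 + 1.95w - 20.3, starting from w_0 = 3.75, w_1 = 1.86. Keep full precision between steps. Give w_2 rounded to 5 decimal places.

f(w_0) = 39.746875, f(w_1) = -10.238144
w_2 = 1.860000 - (-10.238144)·(1.860000 - 3.750000)/(-10.238144 - (39.746875)) = 2.247118; f(w_2) = -4.571212

2.24712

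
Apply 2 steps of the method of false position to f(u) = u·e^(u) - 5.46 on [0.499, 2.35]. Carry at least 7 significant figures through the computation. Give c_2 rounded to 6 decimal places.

1.085553

f(0.499000) = -4.638110, f(2.350000) = 19.181089
step 1: c = 0.859430, f(c) = -3.430188 < 0 → new bracket [0.859430, 2.350000]
step 2: c = 1.085553, f(c) = -2.245595 < 0 → new bracket [1.085553, 2.350000]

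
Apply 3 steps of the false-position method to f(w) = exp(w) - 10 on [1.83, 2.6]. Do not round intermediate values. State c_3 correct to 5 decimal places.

False-position update: c = (a·f(b) − b·f(a))/(f(b) − f(a)); replace the endpoint whose sign matches f(c).
f(1.830000) = -3.766113, f(2.600000) = 3.463738
step 1: c = 2.231102, f(c) = -0.689881 < 0 → new bracket [2.231102, 2.600000]
step 2: c = 2.292373, f(c) = -0.101604 < 0 → new bracket [2.292373, 2.600000]
step 3: c = 2.301139, f(c) = -0.014447 < 0 → new bracket [2.301139, 2.600000]

2.30114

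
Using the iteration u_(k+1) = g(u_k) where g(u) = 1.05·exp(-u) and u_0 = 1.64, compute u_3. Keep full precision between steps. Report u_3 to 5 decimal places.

u_1 = g(1.640000) = 0.203679
u_2 = g(0.203679) = 0.856510
u_3 = g(0.856510) = 0.445873

0.44587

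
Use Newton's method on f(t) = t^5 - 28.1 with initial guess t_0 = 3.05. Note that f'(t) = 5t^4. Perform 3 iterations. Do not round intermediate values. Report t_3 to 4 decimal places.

t_0 = 3.050000: f = 235.836344, f' = 432.682531 → t_1 = 3.050000 - (235.836344)/(432.682531) = 2.504944
t_1 = 2.504944: f = 70.525641, f' = 196.861992 → t_2 = 2.504944 - (70.525641)/(196.861992) = 2.146695
t_2 = 2.146695: f = 17.488076, f' = 106.182027 → t_3 = 2.146695 - (17.488076)/(106.182027) = 1.981996

1.9820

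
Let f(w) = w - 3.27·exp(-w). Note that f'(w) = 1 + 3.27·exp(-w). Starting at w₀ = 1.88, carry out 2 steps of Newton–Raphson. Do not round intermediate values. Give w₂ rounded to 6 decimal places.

1.089590

w_0 = 1.880000: f = 1.381030, f' = 1.498970 → w_1 = 1.880000 - (1.381030)/(1.498970) = 0.958680
w_1 = 0.958680: f = -0.295033, f' = 2.253713 → w_2 = 0.958680 - (-0.295033)/(2.253713) = 1.089590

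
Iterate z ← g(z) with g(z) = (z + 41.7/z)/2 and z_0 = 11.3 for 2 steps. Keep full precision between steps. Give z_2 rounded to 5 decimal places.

6.52937

z_1 = g(11.300000) = 7.495133
z_2 = g(7.495133) = 6.529372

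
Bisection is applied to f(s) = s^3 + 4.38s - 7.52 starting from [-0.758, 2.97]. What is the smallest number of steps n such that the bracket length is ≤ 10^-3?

Initial width b − a = 2.97 − -0.758 = 3.728000.
After n steps the width is (b−a)/2^n; need (b−a)/2^n ≤ 10^-3.
So n ≥ log₂(3.728000/10^-3) = log₂(3728.0000) ≈ 11.8642.
Hence n = 12.

12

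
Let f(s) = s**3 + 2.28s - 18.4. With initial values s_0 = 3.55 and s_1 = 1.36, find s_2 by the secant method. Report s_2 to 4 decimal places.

1.9529

f(s_0) = 34.432875, f(s_1) = -12.783744
s_2 = 1.360000 - (-12.783744)·(1.360000 - 3.550000)/(-12.783744 - (34.432875)) = 1.952935; f(s_2) = -6.498898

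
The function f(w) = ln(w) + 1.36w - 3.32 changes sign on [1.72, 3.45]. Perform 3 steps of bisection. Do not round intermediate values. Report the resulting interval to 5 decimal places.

f(1.720000) = -0.438476, f(3.450000) = 2.610374 (opposite signs)
step 1: m = 2.585000, f(m) = 1.145326 > 0 → root in [1.720000, 2.585000]
step 2: m = 2.152500, f(m) = 0.374030 > 0 → root in [1.720000, 2.152500]
step 3: m = 1.936250, f(m) = -0.025947 < 0 → root in [1.936250, 2.152500]

[1.93625, 2.15250]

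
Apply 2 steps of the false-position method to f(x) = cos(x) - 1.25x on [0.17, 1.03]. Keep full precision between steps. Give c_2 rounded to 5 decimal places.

f(0.170000) = 0.773085, f(1.030000) = -0.772681
step 1: c = 0.600112, f(c) = 0.075132 > 0 → new bracket [0.600112, 1.030000]
step 2: c = 0.638208, f(c) = 0.005404 > 0 → new bracket [0.638208, 1.030000]

0.63821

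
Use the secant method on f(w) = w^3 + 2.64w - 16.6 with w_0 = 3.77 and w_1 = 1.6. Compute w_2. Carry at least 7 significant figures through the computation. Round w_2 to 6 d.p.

1.925409

f(w_0) = 46.935433, f(w_1) = -8.280000
w_2 = 1.600000 - (-8.280000)·(1.600000 - 3.770000)/(-8.280000 - (46.935433)) = 1.925409; f(w_2) = -4.379044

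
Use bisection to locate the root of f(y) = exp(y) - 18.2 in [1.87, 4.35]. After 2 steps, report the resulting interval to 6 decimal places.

[2.490000, 3.110000]

f(1.870000) = -11.711704, f(4.350000) = 59.278463 (opposite signs)
step 1: m = 3.110000, f(m) = 4.221044 > 0 → root in [1.870000, 3.110000]
step 2: m = 2.490000, f(m) = -6.138724 < 0 → root in [2.490000, 3.110000]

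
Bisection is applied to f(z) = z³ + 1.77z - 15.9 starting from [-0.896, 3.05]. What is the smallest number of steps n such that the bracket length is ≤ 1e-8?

29

Initial width b − a = 3.05 − -0.896 = 3.946000.
After n steps the width is (b−a)/2^n; need (b−a)/2^n ≤ 1e-8.
So n ≥ log₂(3.946000/1e-8) = log₂(394600000.0000) ≈ 28.5558.
Hence n = 29.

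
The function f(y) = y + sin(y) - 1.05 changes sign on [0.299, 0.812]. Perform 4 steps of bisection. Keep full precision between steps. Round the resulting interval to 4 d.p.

[0.5234, 0.5555]

f(0.299000) = -0.456435, f(0.812000) = 0.487665 (opposite signs)
step 1: m = 0.555500, f(m) = 0.032868 > 0 → root in [0.299000, 0.555500]
step 2: m = 0.427250, f(m) = -0.208380 < 0 → root in [0.427250, 0.555500]
step 3: m = 0.491375, f(m) = -0.086786 < 0 → root in [0.491375, 0.555500]
step 4: m = 0.523438, f(m) = -0.026702 < 0 → root in [0.523438, 0.555500]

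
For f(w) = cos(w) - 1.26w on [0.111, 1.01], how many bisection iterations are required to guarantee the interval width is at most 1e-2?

7

Initial width b − a = 1.01 − 0.111 = 0.899000.
After n steps the width is (b−a)/2^n; need (b−a)/2^n ≤ 1e-2.
So n ≥ log₂(0.899000/1e-2) = log₂(89.9000) ≈ 6.4902.
Hence n = 7.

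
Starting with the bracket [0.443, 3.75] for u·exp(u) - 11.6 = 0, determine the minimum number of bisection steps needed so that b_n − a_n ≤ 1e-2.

9

Initial width b − a = 3.75 − 0.443 = 3.307000.
After n steps the width is (b−a)/2^n; need (b−a)/2^n ≤ 1e-2.
So n ≥ log₂(3.307000/1e-2) = log₂(330.7000) ≈ 8.3694.
Hence n = 9.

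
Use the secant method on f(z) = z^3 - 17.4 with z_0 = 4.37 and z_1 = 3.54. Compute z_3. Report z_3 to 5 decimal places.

f(z_0) = 66.053453, f(z_1) = 26.961864
z_2 = 3.540000 - (26.961864)·(3.540000 - 4.370000)/(26.961864 - (66.053453)) = 2.967541; f(z_2) = 8.733045
z_3 = 2.967541 - (8.733045)·(2.967541 - 3.540000)/(8.733045 - (26.961864)) = 2.693287; f(z_3) = 2.136559

2.69329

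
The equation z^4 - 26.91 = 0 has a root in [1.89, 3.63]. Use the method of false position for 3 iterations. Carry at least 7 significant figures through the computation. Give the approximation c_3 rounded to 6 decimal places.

2.197613

f(1.890000) = -14.150102, f(3.630000) = 146.720694
step 1: c = 2.043049, f(c) = -9.487300 < 0 → new bracket [2.043049, 3.630000]
step 2: c = 2.139433, f(c) = -5.959486 < 0 → new bracket [2.139433, 3.630000]
step 3: c = 2.197613, f(c) = -3.585883 < 0 → new bracket [2.197613, 3.630000]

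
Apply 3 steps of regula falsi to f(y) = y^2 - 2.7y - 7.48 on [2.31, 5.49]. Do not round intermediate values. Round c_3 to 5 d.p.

False-position update: c = (a·f(b) − b·f(a))/(f(b) − f(a)); replace the endpoint whose sign matches f(c).
f(2.310000) = -8.380900, f(5.490000) = 7.837100
step 1: c = 3.953314, f(c) = -2.525258 < 0 → new bracket [3.953314, 5.490000]
step 2: c = 4.327797, f(c) = -0.435226 < 0 → new bracket [4.327797, 5.490000]
step 3: c = 4.388943, f(c) = -0.067325 < 0 → new bracket [4.388943, 5.490000]

4.38894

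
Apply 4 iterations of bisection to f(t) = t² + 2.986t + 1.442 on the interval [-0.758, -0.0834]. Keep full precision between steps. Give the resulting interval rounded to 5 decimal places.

f(-0.758000) = -0.246824, f(-0.083400) = 1.199923 (opposite signs)
step 1: m = -0.420700, f(m) = 0.362778 > 0 → root in [-0.758000, -0.420700]
step 2: m = -0.589350, f(m) = 0.029534 > 0 → root in [-0.758000, -0.589350]
step 3: m = -0.673675, f(m) = -0.115756 < 0 → root in [-0.673675, -0.589350]
step 4: m = -0.631513, f(m) = -0.044888 < 0 → root in [-0.631513, -0.589350]

[-0.63151, -0.58935]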